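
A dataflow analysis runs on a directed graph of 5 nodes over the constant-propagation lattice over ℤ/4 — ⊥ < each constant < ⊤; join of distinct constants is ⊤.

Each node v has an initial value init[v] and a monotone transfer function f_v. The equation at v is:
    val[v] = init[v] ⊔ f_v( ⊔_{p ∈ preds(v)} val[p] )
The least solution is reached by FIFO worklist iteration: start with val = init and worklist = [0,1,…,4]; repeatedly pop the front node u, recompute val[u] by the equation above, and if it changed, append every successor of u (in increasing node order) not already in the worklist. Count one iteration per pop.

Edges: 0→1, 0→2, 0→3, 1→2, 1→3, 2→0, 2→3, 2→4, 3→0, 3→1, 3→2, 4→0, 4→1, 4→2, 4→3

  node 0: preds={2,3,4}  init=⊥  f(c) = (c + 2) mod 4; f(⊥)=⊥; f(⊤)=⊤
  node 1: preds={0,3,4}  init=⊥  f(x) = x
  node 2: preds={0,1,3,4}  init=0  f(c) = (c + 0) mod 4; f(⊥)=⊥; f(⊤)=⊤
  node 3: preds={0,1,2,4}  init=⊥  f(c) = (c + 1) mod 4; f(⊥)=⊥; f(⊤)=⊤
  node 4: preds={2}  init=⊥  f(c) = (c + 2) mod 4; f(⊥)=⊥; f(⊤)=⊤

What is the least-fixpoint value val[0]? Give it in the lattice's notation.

⊤

Worklist (9 pops):
  #1 pop 0: in=0 → 2 (was ⊥); enqueue []
  #2 pop 1: in=2 → 2 (was ⊥); enqueue []
  #3 pop 2: in=2 → ⊤ (was 0); enqueue [0]
  #4 pop 3: in=⊤ → ⊤ (was ⊥); enqueue [1,2]
  #5 pop 4: in=⊤ → ⊤ (was ⊥); enqueue [3]
  #6 pop 0: in=⊤ → ⊤ (was 2); enqueue []
  #7 pop 1: in=⊤ → ⊤ (was 2); enqueue []
  #8 pop 2: in=⊤ → ⊤ (no change)
  #9 pop 3: in=⊤ → ⊤ (no change)

Fixpoint:
  val[0] = ⊤
  val[1] = ⊤
  val[2] = ⊤
  val[3] = ⊤
  val[4] = ⊤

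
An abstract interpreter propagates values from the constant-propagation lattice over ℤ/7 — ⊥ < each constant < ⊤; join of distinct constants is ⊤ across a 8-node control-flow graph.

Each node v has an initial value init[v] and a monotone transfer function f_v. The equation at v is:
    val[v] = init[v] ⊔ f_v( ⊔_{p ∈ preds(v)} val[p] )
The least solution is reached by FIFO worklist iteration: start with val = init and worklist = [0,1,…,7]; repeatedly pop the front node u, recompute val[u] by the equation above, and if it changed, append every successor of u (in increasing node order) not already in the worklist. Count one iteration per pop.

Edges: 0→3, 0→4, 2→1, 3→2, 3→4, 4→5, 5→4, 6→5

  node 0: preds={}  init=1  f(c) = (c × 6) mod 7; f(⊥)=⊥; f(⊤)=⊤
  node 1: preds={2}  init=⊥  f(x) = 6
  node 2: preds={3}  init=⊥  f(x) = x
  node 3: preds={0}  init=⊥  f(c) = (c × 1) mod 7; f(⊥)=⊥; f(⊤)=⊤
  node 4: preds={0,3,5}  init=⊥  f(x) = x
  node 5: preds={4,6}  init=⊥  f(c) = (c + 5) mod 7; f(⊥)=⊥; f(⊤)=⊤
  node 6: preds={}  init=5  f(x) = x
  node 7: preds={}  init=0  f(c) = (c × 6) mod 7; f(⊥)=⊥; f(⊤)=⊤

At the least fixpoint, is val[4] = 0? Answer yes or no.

no

Worklist (12 pops):
  #1 pop 0: in=⊥ → 1 (no change)
  #2 pop 1: in=⊥ → 6 (was ⊥); enqueue []
  #3 pop 2: in=⊥ → ⊥ (no change)
  #4 pop 3: in=1 → 1 (was ⊥); enqueue [2]
  #5 pop 4: in=1 → 1 (was ⊥); enqueue []
  #6 pop 5: in=⊤ → ⊤ (was ⊥); enqueue [4]
  #7 pop 6: in=⊥ → 5 (no change)
  #8 pop 7: in=⊥ → 0 (no change)
  #9 pop 2: in=1 → 1 (was ⊥); enqueue [1]
  #10 pop 4: in=⊤ → ⊤ (was 1); enqueue [5]
  #11 pop 1: in=1 → 6 (no change)
  #12 pop 5: in=⊤ → ⊤ (no change)

Fixpoint:
  val[0] = 1
  val[1] = 6
  val[2] = 1
  val[3] = 1
  val[4] = ⊤
  val[5] = ⊤
  val[6] = 5
  val[7] = 0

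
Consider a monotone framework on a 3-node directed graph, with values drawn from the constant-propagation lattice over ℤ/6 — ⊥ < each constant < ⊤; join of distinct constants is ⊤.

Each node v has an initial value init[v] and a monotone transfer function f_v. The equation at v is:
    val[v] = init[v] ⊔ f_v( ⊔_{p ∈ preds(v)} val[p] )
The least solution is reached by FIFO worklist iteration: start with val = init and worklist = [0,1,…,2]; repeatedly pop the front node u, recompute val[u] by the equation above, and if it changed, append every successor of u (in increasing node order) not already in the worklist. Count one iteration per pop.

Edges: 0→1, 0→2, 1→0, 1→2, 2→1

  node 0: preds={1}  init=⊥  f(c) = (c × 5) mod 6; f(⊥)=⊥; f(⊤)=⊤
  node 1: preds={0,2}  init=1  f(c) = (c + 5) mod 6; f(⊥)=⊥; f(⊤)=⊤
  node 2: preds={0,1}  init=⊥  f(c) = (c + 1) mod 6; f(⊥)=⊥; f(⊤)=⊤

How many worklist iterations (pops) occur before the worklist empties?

6

Iteration log — 6 steps:
  step 1. node 0  ⊔preds=1  new=5  old=⊥  +wl: 
  step 2. node 1  ⊔preds=5  new=⊤  old=1  +wl: 0
  step 3. node 2  ⊔preds=⊤  new=⊤  old=⊥  +wl: 1
  step 4. node 0  ⊔preds=⊤  new=⊤  old=5  +wl: 2
  step 5. node 1  ⊔preds=⊤  new=⊤  stable
  step 6. node 2  ⊔preds=⊤  new=⊤  stable

Least fixpoint reached:
  node 0: ⊤
  node 1: ⊤
  node 2: ⊤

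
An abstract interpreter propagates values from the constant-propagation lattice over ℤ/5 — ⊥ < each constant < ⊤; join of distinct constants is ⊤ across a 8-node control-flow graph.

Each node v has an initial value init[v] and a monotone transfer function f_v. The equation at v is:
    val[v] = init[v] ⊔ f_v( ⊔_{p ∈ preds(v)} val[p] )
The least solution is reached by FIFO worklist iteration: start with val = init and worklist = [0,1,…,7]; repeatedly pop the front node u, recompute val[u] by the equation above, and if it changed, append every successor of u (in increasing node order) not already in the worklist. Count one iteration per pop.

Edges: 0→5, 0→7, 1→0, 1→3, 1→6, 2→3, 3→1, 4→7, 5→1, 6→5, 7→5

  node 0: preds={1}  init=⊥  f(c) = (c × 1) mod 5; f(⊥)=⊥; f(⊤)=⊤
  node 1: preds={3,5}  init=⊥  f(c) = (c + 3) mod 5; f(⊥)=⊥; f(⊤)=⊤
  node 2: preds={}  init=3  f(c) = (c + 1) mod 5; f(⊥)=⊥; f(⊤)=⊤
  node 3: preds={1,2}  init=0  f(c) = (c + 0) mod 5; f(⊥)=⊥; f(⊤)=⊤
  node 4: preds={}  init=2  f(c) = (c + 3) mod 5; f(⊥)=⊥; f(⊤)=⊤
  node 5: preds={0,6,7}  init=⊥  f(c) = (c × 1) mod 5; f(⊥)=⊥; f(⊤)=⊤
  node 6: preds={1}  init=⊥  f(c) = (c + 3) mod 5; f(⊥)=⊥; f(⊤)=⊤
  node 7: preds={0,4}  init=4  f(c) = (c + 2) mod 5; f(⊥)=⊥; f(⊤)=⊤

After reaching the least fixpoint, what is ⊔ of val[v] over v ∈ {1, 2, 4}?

⊤

Iteration log — 18 steps:
  step 1. node 0  ⊔preds=⊥  new=⊥  stable
  step 2. node 1  ⊔preds=0  new=3  old=⊥  +wl: 0
  step 3. node 2  ⊔preds=⊥  new=3  stable
  step 4. node 3  ⊔preds=3  new=⊤  old=0  +wl: 1
  step 5. node 4  ⊔preds=⊥  new=2  stable
  step 6. node 5  ⊔preds=4  new=4  old=⊥  +wl: 
  step 7. node 6  ⊔preds=3  new=1  old=⊥  +wl: 5
  step 8. node 7  ⊔preds=2  new=4  stable
  step 9. node 0  ⊔preds=3  new=3  old=⊥  +wl: 7
  step 10. node 1  ⊔preds=⊤  new=⊤  old=3  +wl: 0,3,6
  step 11. node 5  ⊔preds=⊤  new=⊤  old=4  +wl: 1
  step 12. node 7  ⊔preds=⊤  new=⊤  old=4  +wl: 5
  step 13. node 0  ⊔preds=⊤  new=⊤  old=3  +wl: 7
  step 14. node 3  ⊔preds=⊤  new=⊤  stable
  step 15. node 6  ⊔preds=⊤  new=⊤  old=1  +wl: 
  step 16. node 1  ⊔preds=⊤  new=⊤  stable
  step 17. node 5  ⊔preds=⊤  new=⊤  stable
  step 18. node 7  ⊔preds=⊤  new=⊤  stable

Least fixpoint reached:
  node 0: ⊤
  node 1: ⊤
  node 2: 3
  node 3: ⊤
  node 4: 2
  node 5: ⊤
  node 6: ⊤
  node 7: ⊤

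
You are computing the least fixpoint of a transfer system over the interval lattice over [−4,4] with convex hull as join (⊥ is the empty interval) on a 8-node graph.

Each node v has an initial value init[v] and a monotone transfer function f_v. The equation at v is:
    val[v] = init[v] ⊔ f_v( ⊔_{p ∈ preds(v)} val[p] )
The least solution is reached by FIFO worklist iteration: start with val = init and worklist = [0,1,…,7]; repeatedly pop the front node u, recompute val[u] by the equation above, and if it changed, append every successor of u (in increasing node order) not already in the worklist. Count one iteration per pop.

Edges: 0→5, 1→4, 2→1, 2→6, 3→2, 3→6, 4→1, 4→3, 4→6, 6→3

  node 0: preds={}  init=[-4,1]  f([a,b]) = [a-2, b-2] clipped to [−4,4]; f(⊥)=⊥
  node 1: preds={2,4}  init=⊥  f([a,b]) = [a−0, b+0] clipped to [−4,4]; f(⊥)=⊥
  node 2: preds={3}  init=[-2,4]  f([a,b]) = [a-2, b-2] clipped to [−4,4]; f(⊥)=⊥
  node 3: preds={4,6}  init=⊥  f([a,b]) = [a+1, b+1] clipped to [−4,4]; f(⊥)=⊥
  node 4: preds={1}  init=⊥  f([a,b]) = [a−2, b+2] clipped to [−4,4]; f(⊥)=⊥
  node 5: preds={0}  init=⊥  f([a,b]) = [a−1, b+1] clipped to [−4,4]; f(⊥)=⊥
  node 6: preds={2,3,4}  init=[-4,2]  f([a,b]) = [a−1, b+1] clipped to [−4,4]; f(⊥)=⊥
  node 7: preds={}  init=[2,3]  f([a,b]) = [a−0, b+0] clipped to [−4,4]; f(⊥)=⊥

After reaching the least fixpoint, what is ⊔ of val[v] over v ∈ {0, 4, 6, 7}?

Trace (14 dequeues):
  [1] u=0 | in ⊥ | out [-4,1] | ==
  [2] u=1 | in [-2,4] | out [-2,4] | prev ⊥ | push {}
  [3] u=2 | in ⊥ | out [-2,4] | ==
  [4] u=3 | in [-4,2] | out [-3,3] | prev ⊥ | push {2}
  [5] u=4 | in [-2,4] | out [-4,4] | prev ⊥ | push {1,3}
  [6] u=5 | in [-4,1] | out [-4,2] | prev ⊥ | push {}
  [7] u=6 | in [-4,4] | out [-4,4] | prev [-4,2] | push {}
  [8] u=7 | in ⊥ | out [2,3] | ==
  [9] u=2 | in [-3,3] | out [-4,4] | prev [-2,4] | push {6}
  [10] u=1 | in [-4,4] | out [-4,4] | prev [-2,4] | push {4}
  [11] u=3 | in [-4,4] | out [-3,4] | prev [-3,3] | push {2}
  [12] u=6 | in [-4,4] | out [-4,4] | ==
  [13] u=4 | in [-4,4] | out [-4,4] | ==
  [14] u=2 | in [-3,4] | out [-4,4] | ==

Converged values:
  [0] [-4,1]
  [1] [-4,4]
  [2] [-4,4]
  [3] [-3,4]
  [4] [-4,4]
  [5] [-4,2]
  [6] [-4,4]
  [7] [2,3]

[-4,4]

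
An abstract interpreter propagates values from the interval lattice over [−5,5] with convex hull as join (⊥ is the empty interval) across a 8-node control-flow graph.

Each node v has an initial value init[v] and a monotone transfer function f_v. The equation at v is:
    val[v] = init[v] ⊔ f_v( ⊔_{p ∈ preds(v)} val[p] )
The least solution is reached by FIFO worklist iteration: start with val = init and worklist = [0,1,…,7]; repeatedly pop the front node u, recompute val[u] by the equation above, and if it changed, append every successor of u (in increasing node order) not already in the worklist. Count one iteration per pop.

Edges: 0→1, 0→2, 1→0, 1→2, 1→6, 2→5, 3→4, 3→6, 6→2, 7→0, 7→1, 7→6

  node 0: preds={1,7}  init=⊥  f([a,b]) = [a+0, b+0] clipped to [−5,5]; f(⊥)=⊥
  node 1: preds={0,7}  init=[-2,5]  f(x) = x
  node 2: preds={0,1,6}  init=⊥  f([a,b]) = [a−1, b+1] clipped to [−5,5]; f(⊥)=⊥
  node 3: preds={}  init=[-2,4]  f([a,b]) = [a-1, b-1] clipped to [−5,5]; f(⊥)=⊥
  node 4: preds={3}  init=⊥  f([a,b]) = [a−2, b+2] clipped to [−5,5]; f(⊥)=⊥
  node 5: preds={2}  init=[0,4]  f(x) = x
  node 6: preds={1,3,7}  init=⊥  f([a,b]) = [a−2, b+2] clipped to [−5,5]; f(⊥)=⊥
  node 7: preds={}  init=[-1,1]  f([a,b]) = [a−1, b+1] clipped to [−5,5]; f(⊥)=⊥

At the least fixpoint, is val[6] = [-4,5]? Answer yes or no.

Worklist (10 pops):
  #1 pop 0: in=[-2,5] → [-2,5] (was ⊥); enqueue []
  #2 pop 1: in=[-2,5] → [-2,5] (no change)
  #3 pop 2: in=[-2,5] → [-3,5] (was ⊥); enqueue []
  #4 pop 3: in=⊥ → [-2,4] (no change)
  #5 pop 4: in=[-2,4] → [-4,5] (was ⊥); enqueue []
  #6 pop 5: in=[-3,5] → [-3,5] (was [0,4]); enqueue []
  #7 pop 6: in=[-2,5] → [-4,5] (was ⊥); enqueue [2]
  #8 pop 7: in=⊥ → [-1,1] (no change)
  #9 pop 2: in=[-4,5] → [-5,5] (was [-3,5]); enqueue [5]
  #10 pop 5: in=[-5,5] → [-5,5] (was [-3,5]); enqueue []

Fixpoint:
  val[0] = [-2,5]
  val[1] = [-2,5]
  val[2] = [-5,5]
  val[3] = [-2,4]
  val[4] = [-4,5]
  val[5] = [-5,5]
  val[6] = [-4,5]
  val[7] = [-1,1]

yes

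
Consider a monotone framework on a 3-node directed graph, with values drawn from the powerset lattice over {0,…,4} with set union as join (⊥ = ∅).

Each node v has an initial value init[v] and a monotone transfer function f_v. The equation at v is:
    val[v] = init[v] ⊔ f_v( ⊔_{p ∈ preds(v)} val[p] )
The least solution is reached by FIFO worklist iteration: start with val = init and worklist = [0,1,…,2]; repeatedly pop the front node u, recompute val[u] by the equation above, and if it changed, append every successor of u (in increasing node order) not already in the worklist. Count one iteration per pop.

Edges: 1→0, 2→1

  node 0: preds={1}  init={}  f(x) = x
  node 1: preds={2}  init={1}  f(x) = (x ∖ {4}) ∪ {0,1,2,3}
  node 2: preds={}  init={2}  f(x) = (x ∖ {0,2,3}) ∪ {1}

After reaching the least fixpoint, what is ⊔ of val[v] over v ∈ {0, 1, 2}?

{0,1,2,3}

Worklist (5 pops):
  #1 pop 0: in={1} → {1} (was {}); enqueue []
  #2 pop 1: in={2} → {0,1,2,3} (was {1}); enqueue [0]
  #3 pop 2: in={} → {1,2} (was {2}); enqueue [1]
  #4 pop 0: in={0,1,2,3} → {0,1,2,3} (was {1}); enqueue []
  #5 pop 1: in={1,2} → {0,1,2,3} (no change)

Fixpoint:
  val[0] = {0,1,2,3}
  val[1] = {0,1,2,3}
  val[2] = {1,2}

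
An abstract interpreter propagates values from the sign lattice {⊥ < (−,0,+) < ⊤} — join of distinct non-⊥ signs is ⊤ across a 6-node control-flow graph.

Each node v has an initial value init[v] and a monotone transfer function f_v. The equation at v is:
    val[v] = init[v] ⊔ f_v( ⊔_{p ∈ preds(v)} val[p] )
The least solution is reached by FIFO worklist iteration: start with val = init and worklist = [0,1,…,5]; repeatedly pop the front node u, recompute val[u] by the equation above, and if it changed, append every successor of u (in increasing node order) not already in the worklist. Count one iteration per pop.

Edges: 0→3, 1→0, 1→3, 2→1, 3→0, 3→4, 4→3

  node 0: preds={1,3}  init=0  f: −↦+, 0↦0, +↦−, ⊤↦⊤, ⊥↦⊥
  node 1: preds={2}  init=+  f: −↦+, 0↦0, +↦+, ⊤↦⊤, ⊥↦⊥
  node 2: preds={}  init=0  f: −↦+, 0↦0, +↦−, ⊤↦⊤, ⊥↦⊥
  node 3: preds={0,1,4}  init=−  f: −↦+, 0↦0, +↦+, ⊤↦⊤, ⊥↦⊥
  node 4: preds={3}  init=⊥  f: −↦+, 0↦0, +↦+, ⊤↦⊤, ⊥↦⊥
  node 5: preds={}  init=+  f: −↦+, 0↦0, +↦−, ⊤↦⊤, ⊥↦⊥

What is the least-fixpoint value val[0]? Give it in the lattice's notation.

⊤

Trace (8 dequeues):
  [1] u=0 | in ⊤ | out ⊤ | prev 0 | push {}
  [2] u=1 | in 0 | out ⊤ | prev + | push {0}
  [3] u=2 | in ⊥ | out 0 | ==
  [4] u=3 | in ⊤ | out ⊤ | prev − | push {}
  [5] u=4 | in ⊤ | out ⊤ | prev ⊥ | push {3}
  [6] u=5 | in ⊥ | out + | ==
  [7] u=0 | in ⊤ | out ⊤ | ==
  [8] u=3 | in ⊤ | out ⊤ | ==

Converged values:
  [0] ⊤
  [1] ⊤
  [2] 0
  [3] ⊤
  [4] ⊤
  [5] +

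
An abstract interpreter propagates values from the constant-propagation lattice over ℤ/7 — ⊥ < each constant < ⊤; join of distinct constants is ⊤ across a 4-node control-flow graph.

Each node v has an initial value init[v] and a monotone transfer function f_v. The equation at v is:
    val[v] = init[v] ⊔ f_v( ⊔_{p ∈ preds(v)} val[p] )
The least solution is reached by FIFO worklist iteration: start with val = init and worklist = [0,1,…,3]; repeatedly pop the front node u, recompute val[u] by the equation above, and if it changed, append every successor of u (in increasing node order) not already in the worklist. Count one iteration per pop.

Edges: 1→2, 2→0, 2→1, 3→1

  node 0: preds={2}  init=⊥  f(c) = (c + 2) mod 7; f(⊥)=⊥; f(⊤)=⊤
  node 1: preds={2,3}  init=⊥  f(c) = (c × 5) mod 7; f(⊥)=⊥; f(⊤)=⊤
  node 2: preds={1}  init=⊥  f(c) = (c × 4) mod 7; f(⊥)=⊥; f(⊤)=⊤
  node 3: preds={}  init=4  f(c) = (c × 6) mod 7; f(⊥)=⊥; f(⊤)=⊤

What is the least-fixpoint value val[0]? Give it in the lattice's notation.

⊤

Trace (9 dequeues):
  [1] u=0 | in ⊥ | out ⊥ | ==
  [2] u=1 | in 4 | out 6 | prev ⊥ | push {}
  [3] u=2 | in 6 | out 3 | prev ⊥ | push {0,1}
  [4] u=3 | in ⊥ | out 4 | ==
  [5] u=0 | in 3 | out 5 | prev ⊥ | push {}
  [6] u=1 | in ⊤ | out ⊤ | prev 6 | push {2}
  [7] u=2 | in ⊤ | out ⊤ | prev 3 | push {0,1}
  [8] u=0 | in ⊤ | out ⊤ | prev 5 | push {}
  [9] u=1 | in ⊤ | out ⊤ | ==

Converged values:
  [0] ⊤
  [1] ⊤
  [2] ⊤
  [3] 4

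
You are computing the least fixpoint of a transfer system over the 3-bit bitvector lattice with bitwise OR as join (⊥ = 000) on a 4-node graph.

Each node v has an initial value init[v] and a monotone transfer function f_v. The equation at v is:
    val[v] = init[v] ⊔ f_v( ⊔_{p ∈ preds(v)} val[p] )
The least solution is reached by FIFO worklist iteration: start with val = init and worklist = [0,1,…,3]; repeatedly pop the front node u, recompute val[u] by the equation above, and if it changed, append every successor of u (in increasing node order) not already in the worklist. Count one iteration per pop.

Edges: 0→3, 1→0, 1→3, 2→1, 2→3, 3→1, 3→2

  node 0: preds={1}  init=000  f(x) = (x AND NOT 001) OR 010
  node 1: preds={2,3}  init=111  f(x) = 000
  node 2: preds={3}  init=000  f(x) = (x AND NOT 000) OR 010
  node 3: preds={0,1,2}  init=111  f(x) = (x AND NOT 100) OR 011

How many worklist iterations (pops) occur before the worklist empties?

5

Worklist (5 pops):
  #1 pop 0: in=111 → 110 (was 000); enqueue []
  #2 pop 1: in=111 → 111 (no change)
  #3 pop 2: in=111 → 111 (was 000); enqueue [1]
  #4 pop 3: in=111 → 111 (no change)
  #5 pop 1: in=111 → 111 (no change)

Fixpoint:
  val[0] = 110
  val[1] = 111
  val[2] = 111
  val[3] = 111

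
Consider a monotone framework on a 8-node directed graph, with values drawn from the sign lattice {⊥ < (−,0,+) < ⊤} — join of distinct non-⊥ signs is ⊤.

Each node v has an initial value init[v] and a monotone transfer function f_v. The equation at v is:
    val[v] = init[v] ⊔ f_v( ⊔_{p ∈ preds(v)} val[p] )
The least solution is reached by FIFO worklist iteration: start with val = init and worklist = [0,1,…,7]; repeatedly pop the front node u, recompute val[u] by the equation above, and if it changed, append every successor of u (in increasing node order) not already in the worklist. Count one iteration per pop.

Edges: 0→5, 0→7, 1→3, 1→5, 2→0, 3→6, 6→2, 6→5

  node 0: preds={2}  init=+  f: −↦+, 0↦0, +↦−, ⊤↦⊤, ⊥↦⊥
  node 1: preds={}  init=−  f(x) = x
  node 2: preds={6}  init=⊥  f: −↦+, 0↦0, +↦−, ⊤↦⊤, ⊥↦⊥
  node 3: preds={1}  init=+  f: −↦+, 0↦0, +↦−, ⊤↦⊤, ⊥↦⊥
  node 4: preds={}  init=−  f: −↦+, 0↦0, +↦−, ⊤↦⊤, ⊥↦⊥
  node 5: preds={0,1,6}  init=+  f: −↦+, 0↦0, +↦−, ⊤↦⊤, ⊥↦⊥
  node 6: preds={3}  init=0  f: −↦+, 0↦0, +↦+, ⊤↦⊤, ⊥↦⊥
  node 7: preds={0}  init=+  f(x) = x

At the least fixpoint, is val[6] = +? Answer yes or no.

Iteration log — 13 steps:
  step 1. node 0  ⊔preds=⊥  new=+  stable
  step 2. node 1  ⊔preds=⊥  new=−  stable
  step 3. node 2  ⊔preds=0  new=0  old=⊥  +wl: 0
  step 4. node 3  ⊔preds=−  new=+  stable
  step 5. node 4  ⊔preds=⊥  new=−  stable
  step 6. node 5  ⊔preds=⊤  new=⊤  old=+  +wl: 
  step 7. node 6  ⊔preds=+  new=⊤  old=0  +wl: 2,5
  step 8. node 7  ⊔preds=+  new=+  stable
  step 9. node 0  ⊔preds=0  new=⊤  old=+  +wl: 7
  step 10. node 2  ⊔preds=⊤  new=⊤  old=0  +wl: 0
  step 11. node 5  ⊔preds=⊤  new=⊤  stable
  step 12. node 7  ⊔preds=⊤  new=⊤  old=+  +wl: 
  step 13. node 0  ⊔preds=⊤  new=⊤  stable

Least fixpoint reached:
  node 0: ⊤
  node 1: −
  node 2: ⊤
  node 3: +
  node 4: −
  node 5: ⊤
  node 6: ⊤
  node 7: ⊤

no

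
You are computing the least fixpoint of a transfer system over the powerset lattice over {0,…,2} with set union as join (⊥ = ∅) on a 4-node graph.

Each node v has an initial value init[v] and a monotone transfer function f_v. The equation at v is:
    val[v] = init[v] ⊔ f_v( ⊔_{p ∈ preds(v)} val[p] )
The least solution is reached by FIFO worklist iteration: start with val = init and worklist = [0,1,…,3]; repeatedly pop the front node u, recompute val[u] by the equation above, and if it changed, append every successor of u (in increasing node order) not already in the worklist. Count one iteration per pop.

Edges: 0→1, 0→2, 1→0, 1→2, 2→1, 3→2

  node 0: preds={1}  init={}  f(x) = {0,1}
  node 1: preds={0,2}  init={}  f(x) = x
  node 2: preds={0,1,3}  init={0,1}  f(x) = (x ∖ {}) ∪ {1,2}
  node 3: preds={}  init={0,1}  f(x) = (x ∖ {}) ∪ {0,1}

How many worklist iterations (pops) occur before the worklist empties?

Trace (8 dequeues):
  [1] u=0 | in {} | out {0,1} | prev {} | push {}
  [2] u=1 | in {0,1} | out {0,1} | prev {} | push {0}
  [3] u=2 | in {0,1} | out {0,1,2} | prev {0,1} | push {1}
  [4] u=3 | in {} | out {0,1} | ==
  [5] u=0 | in {0,1} | out {0,1} | ==
  [6] u=1 | in {0,1,2} | out {0,1,2} | prev {0,1} | push {0,2}
  [7] u=0 | in {0,1,2} | out {0,1} | ==
  [8] u=2 | in {0,1,2} | out {0,1,2} | ==

Converged values:
  [0] {0,1}
  [1] {0,1,2}
  [2] {0,1,2}
  [3] {0,1}

8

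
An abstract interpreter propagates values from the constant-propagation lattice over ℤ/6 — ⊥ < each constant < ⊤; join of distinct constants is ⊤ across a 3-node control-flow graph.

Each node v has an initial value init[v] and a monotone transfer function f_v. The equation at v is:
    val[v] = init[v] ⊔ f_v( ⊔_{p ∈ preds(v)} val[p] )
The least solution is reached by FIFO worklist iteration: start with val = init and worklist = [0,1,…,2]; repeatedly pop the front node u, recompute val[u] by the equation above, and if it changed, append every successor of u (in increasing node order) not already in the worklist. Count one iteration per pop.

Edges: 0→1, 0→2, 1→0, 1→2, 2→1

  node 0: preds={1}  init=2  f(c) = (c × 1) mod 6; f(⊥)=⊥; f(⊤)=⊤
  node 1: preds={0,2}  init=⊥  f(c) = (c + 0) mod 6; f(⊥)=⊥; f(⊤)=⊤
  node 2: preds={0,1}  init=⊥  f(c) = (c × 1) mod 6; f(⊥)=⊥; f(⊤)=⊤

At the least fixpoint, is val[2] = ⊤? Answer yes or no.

Iteration log — 5 steps:
  step 1. node 0  ⊔preds=⊥  new=2  stable
  step 2. node 1  ⊔preds=2  new=2  old=⊥  +wl: 0
  step 3. node 2  ⊔preds=2  new=2  old=⊥  +wl: 1
  step 4. node 0  ⊔preds=2  new=2  stable
  step 5. node 1  ⊔preds=2  new=2  stable

Least fixpoint reached:
  node 0: 2
  node 1: 2
  node 2: 2

no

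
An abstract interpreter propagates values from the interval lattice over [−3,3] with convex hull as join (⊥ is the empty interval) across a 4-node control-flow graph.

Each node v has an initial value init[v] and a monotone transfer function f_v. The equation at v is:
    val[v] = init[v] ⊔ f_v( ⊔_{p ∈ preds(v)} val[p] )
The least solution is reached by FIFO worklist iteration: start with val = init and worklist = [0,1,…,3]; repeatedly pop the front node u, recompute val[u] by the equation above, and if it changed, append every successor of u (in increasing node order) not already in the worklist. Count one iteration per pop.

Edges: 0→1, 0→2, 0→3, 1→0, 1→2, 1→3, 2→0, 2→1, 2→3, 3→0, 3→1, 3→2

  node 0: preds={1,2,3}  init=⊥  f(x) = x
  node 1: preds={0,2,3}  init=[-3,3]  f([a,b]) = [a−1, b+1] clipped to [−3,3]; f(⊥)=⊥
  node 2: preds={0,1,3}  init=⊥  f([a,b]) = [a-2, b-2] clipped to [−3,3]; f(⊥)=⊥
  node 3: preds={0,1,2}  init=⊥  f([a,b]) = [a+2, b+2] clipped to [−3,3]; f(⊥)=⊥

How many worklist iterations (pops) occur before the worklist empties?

Trace (7 dequeues):
  [1] u=0 | in [-3,3] | out [-3,3] | prev ⊥ | push {}
  [2] u=1 | in [-3,3] | out [-3,3] | ==
  [3] u=2 | in [-3,3] | out [-3,1] | prev ⊥ | push {0,1}
  [4] u=3 | in [-3,3] | out [-1,3] | prev ⊥ | push {2}
  [5] u=0 | in [-3,3] | out [-3,3] | ==
  [6] u=1 | in [-3,3] | out [-3,3] | ==
  [7] u=2 | in [-3,3] | out [-3,1] | ==

Converged values:
  [0] [-3,3]
  [1] [-3,3]
  [2] [-3,1]
  [3] [-1,3]

7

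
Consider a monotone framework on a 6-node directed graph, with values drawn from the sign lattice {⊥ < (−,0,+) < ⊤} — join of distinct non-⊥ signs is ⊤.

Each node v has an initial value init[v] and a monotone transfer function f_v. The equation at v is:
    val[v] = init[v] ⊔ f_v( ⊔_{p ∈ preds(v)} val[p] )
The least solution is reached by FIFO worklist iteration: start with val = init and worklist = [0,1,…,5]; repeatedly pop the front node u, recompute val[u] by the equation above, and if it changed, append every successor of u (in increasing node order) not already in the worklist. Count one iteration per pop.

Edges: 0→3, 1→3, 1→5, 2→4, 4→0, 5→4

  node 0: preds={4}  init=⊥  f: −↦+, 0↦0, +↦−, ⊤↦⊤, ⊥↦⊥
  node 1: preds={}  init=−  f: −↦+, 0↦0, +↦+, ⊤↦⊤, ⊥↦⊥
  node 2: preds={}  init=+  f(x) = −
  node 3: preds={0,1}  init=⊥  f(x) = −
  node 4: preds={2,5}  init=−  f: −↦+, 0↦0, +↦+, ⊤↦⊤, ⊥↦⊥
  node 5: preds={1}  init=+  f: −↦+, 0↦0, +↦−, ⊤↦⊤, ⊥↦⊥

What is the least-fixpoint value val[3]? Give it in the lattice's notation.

−

Trace (8 dequeues):
  [1] u=0 | in − | out + | prev ⊥ | push {}
  [2] u=1 | in ⊥ | out − | ==
  [3] u=2 | in ⊥ | out ⊤ | prev + | push {}
  [4] u=3 | in ⊤ | out − | prev ⊥ | push {}
  [5] u=4 | in ⊤ | out ⊤ | prev − | push {0}
  [6] u=5 | in − | out + | ==
  [7] u=0 | in ⊤ | out ⊤ | prev + | push {3}
  [8] u=3 | in ⊤ | out − | ==

Converged values:
  [0] ⊤
  [1] −
  [2] ⊤
  [3] −
  [4] ⊤
  [5] +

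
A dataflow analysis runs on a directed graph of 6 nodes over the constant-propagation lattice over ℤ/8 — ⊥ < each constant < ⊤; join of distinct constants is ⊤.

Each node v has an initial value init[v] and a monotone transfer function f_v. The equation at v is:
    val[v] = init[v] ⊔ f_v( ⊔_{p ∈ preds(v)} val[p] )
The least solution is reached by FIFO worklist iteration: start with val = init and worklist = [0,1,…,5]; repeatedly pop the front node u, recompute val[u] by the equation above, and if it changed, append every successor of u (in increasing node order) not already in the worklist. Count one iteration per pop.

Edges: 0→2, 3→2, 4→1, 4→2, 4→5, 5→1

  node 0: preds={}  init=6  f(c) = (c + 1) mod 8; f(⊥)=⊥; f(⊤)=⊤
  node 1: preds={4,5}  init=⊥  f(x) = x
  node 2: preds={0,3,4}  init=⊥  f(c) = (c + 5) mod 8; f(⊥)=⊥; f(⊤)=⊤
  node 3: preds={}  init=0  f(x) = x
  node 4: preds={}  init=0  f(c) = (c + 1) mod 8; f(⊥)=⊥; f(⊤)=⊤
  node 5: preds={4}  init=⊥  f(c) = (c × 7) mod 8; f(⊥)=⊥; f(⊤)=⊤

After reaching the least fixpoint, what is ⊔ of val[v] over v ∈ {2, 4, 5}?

⊤

Trace (7 dequeues):
  [1] u=0 | in ⊥ | out 6 | ==
  [2] u=1 | in 0 | out 0 | prev ⊥ | push {}
  [3] u=2 | in ⊤ | out ⊤ | prev ⊥ | push {}
  [4] u=3 | in ⊥ | out 0 | ==
  [5] u=4 | in ⊥ | out 0 | ==
  [6] u=5 | in 0 | out 0 | prev ⊥ | push {1}
  [7] u=1 | in 0 | out 0 | ==

Converged values:
  [0] 6
  [1] 0
  [2] ⊤
  [3] 0
  [4] 0
  [5] 0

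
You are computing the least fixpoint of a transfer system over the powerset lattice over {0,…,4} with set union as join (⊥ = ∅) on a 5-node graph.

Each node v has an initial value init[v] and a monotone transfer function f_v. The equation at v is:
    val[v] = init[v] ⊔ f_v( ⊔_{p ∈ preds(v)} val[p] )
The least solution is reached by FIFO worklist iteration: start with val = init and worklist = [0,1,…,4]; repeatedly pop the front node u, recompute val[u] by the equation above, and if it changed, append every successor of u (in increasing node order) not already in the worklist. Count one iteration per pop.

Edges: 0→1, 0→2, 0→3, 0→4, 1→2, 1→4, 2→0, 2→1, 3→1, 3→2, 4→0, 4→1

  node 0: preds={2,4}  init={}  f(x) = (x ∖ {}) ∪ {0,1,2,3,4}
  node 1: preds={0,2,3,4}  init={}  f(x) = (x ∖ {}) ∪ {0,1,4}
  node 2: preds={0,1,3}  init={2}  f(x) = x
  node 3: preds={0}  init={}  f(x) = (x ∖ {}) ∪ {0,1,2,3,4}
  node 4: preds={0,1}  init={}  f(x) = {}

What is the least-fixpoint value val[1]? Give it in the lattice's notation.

{0,1,2,3,4}

Iteration log — 8 steps:
  step 1. node 0  ⊔preds={2}  new={0,1,2,3,4}  old={}  +wl: 
  step 2. node 1  ⊔preds={0,1,2,3,4}  new={0,1,2,3,4}  old={}  +wl: 
  step 3. node 2  ⊔preds={0,1,2,3,4}  new={0,1,2,3,4}  old={2}  +wl: 0,1
  step 4. node 3  ⊔preds={0,1,2,3,4}  new={0,1,2,3,4}  old={}  +wl: 2
  step 5. node 4  ⊔preds={0,1,2,3,4}  new={}  stable
  step 6. node 0  ⊔preds={0,1,2,3,4}  new={0,1,2,3,4}  stable
  step 7. node 1  ⊔preds={0,1,2,3,4}  new={0,1,2,3,4}  stable
  step 8. node 2  ⊔preds={0,1,2,3,4}  new={0,1,2,3,4}  stable

Least fixpoint reached:
  node 0: {0,1,2,3,4}
  node 1: {0,1,2,3,4}
  node 2: {0,1,2,3,4}
  node 3: {0,1,2,3,4}
  node 4: {}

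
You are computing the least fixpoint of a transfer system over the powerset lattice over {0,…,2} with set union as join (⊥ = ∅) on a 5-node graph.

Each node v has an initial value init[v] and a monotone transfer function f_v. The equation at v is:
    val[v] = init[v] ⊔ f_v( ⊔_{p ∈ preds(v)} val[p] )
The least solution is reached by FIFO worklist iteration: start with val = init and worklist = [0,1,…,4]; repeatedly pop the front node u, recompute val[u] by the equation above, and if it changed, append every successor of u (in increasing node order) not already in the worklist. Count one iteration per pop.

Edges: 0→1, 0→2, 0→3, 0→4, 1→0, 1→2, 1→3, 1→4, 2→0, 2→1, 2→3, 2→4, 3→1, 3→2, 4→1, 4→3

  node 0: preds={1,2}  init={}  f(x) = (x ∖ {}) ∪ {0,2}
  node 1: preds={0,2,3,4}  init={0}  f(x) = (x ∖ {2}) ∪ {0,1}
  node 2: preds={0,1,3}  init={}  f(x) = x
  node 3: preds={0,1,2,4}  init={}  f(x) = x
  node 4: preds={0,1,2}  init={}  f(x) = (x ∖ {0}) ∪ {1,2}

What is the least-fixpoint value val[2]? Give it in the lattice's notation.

Worklist (10 pops):
  #1 pop 0: in={0} → {0,2} (was {}); enqueue []
  #2 pop 1: in={0,2} → {0,1} (was {0}); enqueue [0]
  #3 pop 2: in={0,1,2} → {0,1,2} (was {}); enqueue [1]
  #4 pop 3: in={0,1,2} → {0,1,2} (was {}); enqueue [2]
  #5 pop 4: in={0,1,2} → {1,2} (was {}); enqueue [3]
  #6 pop 0: in={0,1,2} → {0,1,2} (was {0,2}); enqueue [4]
  #7 pop 1: in={0,1,2} → {0,1} (no change)
  #8 pop 2: in={0,1,2} → {0,1,2} (no change)
  #9 pop 3: in={0,1,2} → {0,1,2} (no change)
  #10 pop 4: in={0,1,2} → {1,2} (no change)

Fixpoint:
  val[0] = {0,1,2}
  val[1] = {0,1}
  val[2] = {0,1,2}
  val[3] = {0,1,2}
  val[4] = {1,2}

{0,1,2}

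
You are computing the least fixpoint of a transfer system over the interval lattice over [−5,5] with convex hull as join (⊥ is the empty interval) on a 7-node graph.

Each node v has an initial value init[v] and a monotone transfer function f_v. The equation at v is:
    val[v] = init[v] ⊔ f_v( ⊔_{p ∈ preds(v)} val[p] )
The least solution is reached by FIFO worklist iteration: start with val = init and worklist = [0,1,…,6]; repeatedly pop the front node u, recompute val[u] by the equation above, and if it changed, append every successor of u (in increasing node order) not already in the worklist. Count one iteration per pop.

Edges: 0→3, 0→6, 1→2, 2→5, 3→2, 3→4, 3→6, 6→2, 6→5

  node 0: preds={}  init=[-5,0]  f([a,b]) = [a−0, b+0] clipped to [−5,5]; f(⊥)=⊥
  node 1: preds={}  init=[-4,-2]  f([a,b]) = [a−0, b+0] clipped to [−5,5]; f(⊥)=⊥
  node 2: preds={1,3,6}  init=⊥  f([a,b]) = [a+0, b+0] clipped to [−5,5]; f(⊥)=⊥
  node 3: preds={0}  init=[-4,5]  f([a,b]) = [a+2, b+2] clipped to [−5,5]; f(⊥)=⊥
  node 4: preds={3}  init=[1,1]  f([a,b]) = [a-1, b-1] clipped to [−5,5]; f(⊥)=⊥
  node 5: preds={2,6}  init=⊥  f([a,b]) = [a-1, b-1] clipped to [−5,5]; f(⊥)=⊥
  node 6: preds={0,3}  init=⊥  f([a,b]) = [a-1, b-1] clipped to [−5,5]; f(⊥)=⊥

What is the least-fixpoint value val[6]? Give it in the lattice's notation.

[-5,4]

Trace (9 dequeues):
  [1] u=0 | in ⊥ | out [-5,0] | ==
  [2] u=1 | in ⊥ | out [-4,-2] | ==
  [3] u=2 | in [-4,5] | out [-4,5] | prev ⊥ | push {}
  [4] u=3 | in [-5,0] | out [-4,5] | ==
  [5] u=4 | in [-4,5] | out [-5,4] | prev [1,1] | push {}
  [6] u=5 | in [-4,5] | out [-5,4] | prev ⊥ | push {}
  [7] u=6 | in [-5,5] | out [-5,4] | prev ⊥ | push {2,5}
  [8] u=2 | in [-5,5] | out [-5,5] | prev [-4,5] | push {}
  [9] u=5 | in [-5,5] | out [-5,4] | ==

Converged values:
  [0] [-5,0]
  [1] [-4,-2]
  [2] [-5,5]
  [3] [-4,5]
  [4] [-5,4]
  [5] [-5,4]
  [6] [-5,4]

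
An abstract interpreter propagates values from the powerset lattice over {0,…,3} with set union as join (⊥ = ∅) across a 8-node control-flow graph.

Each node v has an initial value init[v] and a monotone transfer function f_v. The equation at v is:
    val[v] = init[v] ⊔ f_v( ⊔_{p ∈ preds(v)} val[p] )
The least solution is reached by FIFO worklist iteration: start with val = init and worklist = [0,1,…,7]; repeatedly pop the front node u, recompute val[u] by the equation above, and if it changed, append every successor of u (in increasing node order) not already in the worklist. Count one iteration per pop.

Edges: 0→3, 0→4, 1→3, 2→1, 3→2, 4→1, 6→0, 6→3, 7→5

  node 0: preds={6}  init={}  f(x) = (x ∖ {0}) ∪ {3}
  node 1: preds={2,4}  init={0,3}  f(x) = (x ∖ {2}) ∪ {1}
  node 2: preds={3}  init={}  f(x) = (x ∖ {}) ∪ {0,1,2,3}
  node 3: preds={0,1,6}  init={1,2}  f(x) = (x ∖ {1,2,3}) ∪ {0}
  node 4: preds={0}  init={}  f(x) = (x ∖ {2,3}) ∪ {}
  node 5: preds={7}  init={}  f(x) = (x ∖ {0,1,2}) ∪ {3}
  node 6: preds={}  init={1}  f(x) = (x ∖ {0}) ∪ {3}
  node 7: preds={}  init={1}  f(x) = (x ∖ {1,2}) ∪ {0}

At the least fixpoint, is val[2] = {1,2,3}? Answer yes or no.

Trace (13 dequeues):
  [1] u=0 | in {1} | out {1,3} | prev {} | push {}
  [2] u=1 | in {} | out {0,1,3} | prev {0,3} | push {}
  [3] u=2 | in {1,2} | out {0,1,2,3} | prev {} | push {1}
  [4] u=3 | in {0,1,3} | out {0,1,2} | prev {1,2} | push {2}
  [5] u=4 | in {1,3} | out {1} | prev {} | push {}
  [6] u=5 | in {1} | out {3} | prev {} | push {}
  [7] u=6 | in {} | out {1,3} | prev {1} | push {0,3}
  [8] u=7 | in {} | out {0,1} | prev {1} | push {5}
  [9] u=1 | in {0,1,2,3} | out {0,1,3} | ==
  [10] u=2 | in {0,1,2} | out {0,1,2,3} | ==
  [11] u=0 | in {1,3} | out {1,3} | ==
  [12] u=3 | in {0,1,3} | out {0,1,2} | ==
  [13] u=5 | in {0,1} | out {3} | ==

Converged values:
  [0] {1,3}
  [1] {0,1,3}
  [2] {0,1,2,3}
  [3] {0,1,2}
  [4] {1}
  [5] {3}
  [6] {1,3}
  [7] {0,1}

no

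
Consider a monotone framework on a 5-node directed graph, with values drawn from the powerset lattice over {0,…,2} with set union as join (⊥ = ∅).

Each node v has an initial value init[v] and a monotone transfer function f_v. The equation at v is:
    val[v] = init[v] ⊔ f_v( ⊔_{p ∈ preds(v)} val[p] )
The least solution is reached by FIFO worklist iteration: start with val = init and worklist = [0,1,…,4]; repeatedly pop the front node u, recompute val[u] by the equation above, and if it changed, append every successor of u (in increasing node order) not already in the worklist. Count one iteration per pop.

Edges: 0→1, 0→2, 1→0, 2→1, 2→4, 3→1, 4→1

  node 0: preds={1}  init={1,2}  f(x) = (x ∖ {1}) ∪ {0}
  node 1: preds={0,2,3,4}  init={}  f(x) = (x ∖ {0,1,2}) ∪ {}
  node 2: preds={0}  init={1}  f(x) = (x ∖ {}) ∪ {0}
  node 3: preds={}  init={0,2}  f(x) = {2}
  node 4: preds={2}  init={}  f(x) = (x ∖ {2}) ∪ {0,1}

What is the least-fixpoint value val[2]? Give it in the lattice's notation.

{0,1,2}

Trace (6 dequeues):
  [1] u=0 | in {} | out {0,1,2} | prev {1,2} | push {}
  [2] u=1 | in {0,1,2} | out {} | ==
  [3] u=2 | in {0,1,2} | out {0,1,2} | prev {1} | push {1}
  [4] u=3 | in {} | out {0,2} | ==
  [5] u=4 | in {0,1,2} | out {0,1} | prev {} | push {}
  [6] u=1 | in {0,1,2} | out {} | ==

Converged values:
  [0] {0,1,2}
  [1] {}
  [2] {0,1,2}
  [3] {0,2}
  [4] {0,1}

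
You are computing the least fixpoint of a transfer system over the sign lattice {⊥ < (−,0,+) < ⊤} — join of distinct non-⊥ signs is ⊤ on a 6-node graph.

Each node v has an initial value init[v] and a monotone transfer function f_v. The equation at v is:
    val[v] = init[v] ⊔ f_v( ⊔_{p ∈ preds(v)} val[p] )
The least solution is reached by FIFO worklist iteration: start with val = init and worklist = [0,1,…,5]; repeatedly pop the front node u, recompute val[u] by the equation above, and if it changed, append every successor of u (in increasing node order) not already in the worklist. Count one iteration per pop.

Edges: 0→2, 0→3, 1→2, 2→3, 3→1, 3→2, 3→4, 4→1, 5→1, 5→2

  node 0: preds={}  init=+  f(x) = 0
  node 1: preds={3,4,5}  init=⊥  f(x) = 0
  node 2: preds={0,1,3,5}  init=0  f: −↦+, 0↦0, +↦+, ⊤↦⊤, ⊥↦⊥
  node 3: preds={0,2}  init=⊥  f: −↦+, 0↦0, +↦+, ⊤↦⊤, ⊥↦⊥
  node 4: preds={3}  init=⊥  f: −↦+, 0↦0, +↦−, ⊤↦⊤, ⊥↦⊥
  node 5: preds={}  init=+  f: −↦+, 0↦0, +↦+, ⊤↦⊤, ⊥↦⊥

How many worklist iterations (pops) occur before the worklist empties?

8

Trace (8 dequeues):
  [1] u=0 | in ⊥ | out ⊤ | prev + | push {}
  [2] u=1 | in + | out 0 | prev ⊥ | push {}
  [3] u=2 | in ⊤ | out ⊤ | prev 0 | push {}
  [4] u=3 | in ⊤ | out ⊤ | prev ⊥ | push {1,2}
  [5] u=4 | in ⊤ | out ⊤ | prev ⊥ | push {}
  [6] u=5 | in ⊥ | out + | ==
  [7] u=1 | in ⊤ | out 0 | ==
  [8] u=2 | in ⊤ | out ⊤ | ==

Converged values:
  [0] ⊤
  [1] 0
  [2] ⊤
  [3] ⊤
  [4] ⊤
  [5] +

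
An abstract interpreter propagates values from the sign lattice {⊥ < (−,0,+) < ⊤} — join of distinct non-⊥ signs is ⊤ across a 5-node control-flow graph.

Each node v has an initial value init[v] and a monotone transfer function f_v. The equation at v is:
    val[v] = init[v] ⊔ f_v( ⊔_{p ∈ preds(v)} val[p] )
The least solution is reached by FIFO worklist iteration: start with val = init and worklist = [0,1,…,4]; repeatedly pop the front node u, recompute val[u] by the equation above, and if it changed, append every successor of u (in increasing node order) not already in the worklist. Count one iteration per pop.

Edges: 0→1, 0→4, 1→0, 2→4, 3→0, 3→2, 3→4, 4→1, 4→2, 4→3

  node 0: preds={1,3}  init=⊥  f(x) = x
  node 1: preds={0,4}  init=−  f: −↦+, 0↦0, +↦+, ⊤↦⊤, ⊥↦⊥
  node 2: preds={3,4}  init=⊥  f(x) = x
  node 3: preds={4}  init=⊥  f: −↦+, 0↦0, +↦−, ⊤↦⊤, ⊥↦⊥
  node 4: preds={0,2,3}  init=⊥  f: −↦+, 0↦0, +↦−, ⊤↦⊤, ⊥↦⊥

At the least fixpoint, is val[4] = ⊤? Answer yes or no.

yes

Trace (17 dequeues):
  [1] u=0 | in − | out − | prev ⊥ | push {}
  [2] u=1 | in − | out ⊤ | prev − | push {0}
  [3] u=2 | in ⊥ | out ⊥ | ==
  [4] u=3 | in ⊥ | out ⊥ | ==
  [5] u=4 | in − | out + | prev ⊥ | push {1,2,3}
  [6] u=0 | in ⊤ | out ⊤ | prev − | push {4}
  [7] u=1 | in ⊤ | out ⊤ | ==
  [8] u=2 | in + | out + | prev ⊥ | push {}
  [9] u=3 | in + | out − | prev ⊥ | push {0,2}
  [10] u=4 | in ⊤ | out ⊤ | prev + | push {1,3}
  [11] u=0 | in ⊤ | out ⊤ | ==
  [12] u=2 | in ⊤ | out ⊤ | prev + | push {4}
  [13] u=1 | in ⊤ | out ⊤ | ==
  [14] u=3 | in ⊤ | out ⊤ | prev − | push {0,2}
  [15] u=4 | in ⊤ | out ⊤ | ==
  [16] u=0 | in ⊤ | out ⊤ | ==
  [17] u=2 | in ⊤ | out ⊤ | ==

Converged values:
  [0] ⊤
  [1] ⊤
  [2] ⊤
  [3] ⊤
  [4] ⊤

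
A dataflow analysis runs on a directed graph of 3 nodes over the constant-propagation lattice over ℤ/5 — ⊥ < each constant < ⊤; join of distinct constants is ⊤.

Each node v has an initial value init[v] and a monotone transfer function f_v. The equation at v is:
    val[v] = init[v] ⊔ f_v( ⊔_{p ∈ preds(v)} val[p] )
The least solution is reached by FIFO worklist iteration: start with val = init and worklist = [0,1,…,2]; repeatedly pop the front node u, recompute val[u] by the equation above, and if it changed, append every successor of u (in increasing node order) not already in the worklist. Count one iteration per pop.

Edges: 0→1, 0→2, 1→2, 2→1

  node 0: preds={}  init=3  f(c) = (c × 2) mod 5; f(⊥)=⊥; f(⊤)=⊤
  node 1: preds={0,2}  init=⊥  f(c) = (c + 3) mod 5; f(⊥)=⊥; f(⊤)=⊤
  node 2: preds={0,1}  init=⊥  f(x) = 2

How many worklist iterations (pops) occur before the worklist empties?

5

Trace (5 dequeues):
  [1] u=0 | in ⊥ | out 3 | ==
  [2] u=1 | in 3 | out 1 | prev ⊥ | push {}
  [3] u=2 | in ⊤ | out 2 | prev ⊥ | push {1}
  [4] u=1 | in ⊤ | out ⊤ | prev 1 | push {2}
  [5] u=2 | in ⊤ | out 2 | ==

Converged values:
  [0] 3
  [1] ⊤
  [2] 2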